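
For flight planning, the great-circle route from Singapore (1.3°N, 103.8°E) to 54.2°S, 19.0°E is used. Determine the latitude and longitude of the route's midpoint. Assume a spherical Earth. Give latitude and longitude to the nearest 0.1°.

Write both endpoints as unit vectors p₁, p₂ with components (cos φ cos λ, cos φ sin λ, sin φ).
The central angle between the endpoints is δ = arccos(p₁·p₂) ≈ 1.536 rad (88.0°).
Interpolate at f = 1/2 with slerp weights a = sin((1−f)δ)/sin δ ≈ 0.695, b = sin(fδ)/sin δ ≈ 0.695.
p = a·p₁ + b·p₂ ≈ (0.219, 0.807, -0.548); φ = arcsin(p_z) ≈ -33.23°, λ = atan2(p_y, p_x) ≈ 74.84°.

≈ 33.2°S, 74.8°E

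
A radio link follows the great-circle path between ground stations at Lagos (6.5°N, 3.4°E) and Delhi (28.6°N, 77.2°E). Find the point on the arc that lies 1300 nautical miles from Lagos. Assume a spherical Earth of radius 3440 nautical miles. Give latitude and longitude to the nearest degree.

≈ (16°N, 23°E)

From cos δ = sin φ₁ sin φ₂ + cos φ₁ cos φ₂ cos Δλ, the central angle is δ ≈ 1.269 rad (72.7°). The total great-circle distance is δ·R ≈ 1.269 × 3440 ≈ 4364 nmi, so the target fraction is f = 1300/4364 ≈ 0.298.
Interpolate at f ≈ 0.298 with slerp weights a = sin((1−f)δ)/sin δ ≈ 0.814, b = sin(fδ)/sin δ ≈ 0.386.
p = a·p₁ + b·p₂ ≈ (0.883, 0.379, 0.277); φ = arcsin(p_z) ≈ 16.09°, λ = atan2(p_y, p_x) ≈ 23.22°.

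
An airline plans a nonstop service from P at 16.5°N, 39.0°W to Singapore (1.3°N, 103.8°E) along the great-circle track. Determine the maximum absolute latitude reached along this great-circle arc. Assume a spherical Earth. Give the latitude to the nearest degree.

The great circle lies in the plane with unit normal n̂ = (p₁ × p₂)/|p₁ × p₂|.
Here n̂_z ≈ +0.887; the vertex latitude is φ_max = arccos|n̂_z| ≈ 27.5°.
Check via Clairaut: cos φ_max = |cos φ₁| · sin C = cos(16.5°)·sin(67.7°) ≈ 0.887, again giving ≈ 27.5°.

≈ 27°N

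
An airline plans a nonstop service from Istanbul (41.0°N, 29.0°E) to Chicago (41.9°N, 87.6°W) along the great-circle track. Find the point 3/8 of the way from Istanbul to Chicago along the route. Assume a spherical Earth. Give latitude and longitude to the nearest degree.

≈ (58°N, 10°W)

The haversine formula gives a central angle δ ≈ 1.383 rad (79.2°) between the endpoints.
Interpolate at f = 3/8 with slerp weights a = sin((1−f)δ)/sin δ ≈ 0.774, b = sin(fδ)/sin δ ≈ 0.505.
p = a·p₁ + b·p₂ ≈ (0.527, -0.092, 0.845); φ = arcsin(p_z) ≈ 57.67°, λ = atan2(p_y, p_x) ≈ -9.90°.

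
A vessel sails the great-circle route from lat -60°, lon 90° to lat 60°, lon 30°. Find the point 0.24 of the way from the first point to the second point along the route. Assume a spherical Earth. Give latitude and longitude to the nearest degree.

From cos δ = sin φ₁ sin φ₂ + cos φ₁ cos φ₂ cos Δλ, the central angle is δ ≈ 2.246 rad (128.7°).
Interpolate at f = 0.24 with slerp weights a = sin((1−f)δ)/sin δ ≈ 1.269, b = sin(fδ)/sin δ ≈ 0.658.
p = a·p₁ + b·p₂ ≈ (0.285, 0.799, -0.530); φ = arcsin(p_z) ≈ -31.98°, λ = atan2(p_y, p_x) ≈ 70.39°.

≈ lat -32°, lon 70°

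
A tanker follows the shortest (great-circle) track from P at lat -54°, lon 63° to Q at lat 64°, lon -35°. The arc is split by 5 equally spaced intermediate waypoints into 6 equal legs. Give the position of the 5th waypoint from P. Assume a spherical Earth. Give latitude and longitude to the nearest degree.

≈ lat 49°, lon -2°

Write both endpoints as unit vectors p₁, p₂ with components (cos φ cos λ, cos φ sin λ, sin φ).
The central angle between the endpoints is δ = arccos(p₁·p₂) ≈ 2.439 rad (139.7°).
Interpolate at f = 5/6 with slerp weights a = sin((1−f)δ)/sin δ ≈ 0.612, b = sin(fδ)/sin δ ≈ 1.385.
p = a·p₁ + b·p₂ ≈ (0.661, -0.028, 0.750); φ = arcsin(p_z) ≈ 48.61°, λ = atan2(p_y, p_x) ≈ -2.42°.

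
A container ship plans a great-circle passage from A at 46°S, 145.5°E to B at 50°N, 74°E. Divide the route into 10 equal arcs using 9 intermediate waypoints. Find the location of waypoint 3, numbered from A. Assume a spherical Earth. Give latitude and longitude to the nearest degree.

Write both endpoints as unit vectors p₁, p₂ with components (cos φ cos λ, cos φ sin λ, sin φ).
The central angle between the endpoints is δ = arccos(p₁·p₂) ≈ 1.993 rad (114.2°).
Interpolate at f = 3/10 with slerp weights a = sin((1−f)δ)/sin δ ≈ 1.079, b = sin(fδ)/sin δ ≈ 0.617.
p = a·p₁ + b·p₂ ≈ (-0.508, 0.806, -0.304); φ = arcsin(p_z) ≈ -17.68°, λ = atan2(p_y, p_x) ≈ 122.26°.

≈ 18°S, 122°E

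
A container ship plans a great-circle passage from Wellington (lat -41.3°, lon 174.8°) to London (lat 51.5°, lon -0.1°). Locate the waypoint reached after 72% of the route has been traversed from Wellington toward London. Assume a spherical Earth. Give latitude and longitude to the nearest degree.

≈ lat 73°, lon 114°

Write both endpoints as unit vectors p₁, p₂ with components (cos φ cos λ, cos φ sin λ, sin φ).
The central angle between the endpoints is δ = arccos(p₁·p₂) ≈ 2.953 rad (169.2°).
Interpolate at f = 0.72 with slerp weights a = sin((1−f)δ)/sin δ ≈ 3.933, b = sin(fδ)/sin δ ≈ 4.541.
p = a·p₁ + b·p₂ ≈ (-0.116, 0.263, 0.958); φ = arcsin(p_z) ≈ 73.30°, λ = atan2(p_y, p_x) ≈ 113.81°.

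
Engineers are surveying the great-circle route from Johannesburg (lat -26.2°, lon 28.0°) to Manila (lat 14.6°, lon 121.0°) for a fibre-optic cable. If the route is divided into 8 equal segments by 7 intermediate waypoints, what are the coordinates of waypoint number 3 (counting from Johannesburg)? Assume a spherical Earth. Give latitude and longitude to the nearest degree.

≈ lat -14°, lon 65°

Convert each endpoint to a unit vector on the sphere (x = cos φ cos λ, y = cos φ sin λ, z = sin φ).
The central angle between the endpoints is δ = arccos(p₁·p₂) ≈ 1.728 rad (99.0°).
Interpolate at f = 3/8 with slerp weights a = sin((1−f)δ)/sin δ ≈ 0.893, b = sin(fδ)/sin δ ≈ 0.611.
p = a·p₁ + b·p₂ ≈ (0.403, 0.883, -0.240); φ = arcsin(p_z) ≈ -13.90°, λ = atan2(p_y, p_x) ≈ 65.48°.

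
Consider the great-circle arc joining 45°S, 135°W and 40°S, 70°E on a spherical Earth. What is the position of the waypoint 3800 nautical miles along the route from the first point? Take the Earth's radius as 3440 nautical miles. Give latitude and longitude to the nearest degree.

≈ 66°S, 91°E

Convert each endpoint to a unit vector on the sphere (x = cos φ cos λ, y = cos φ sin λ, z = sin φ).
The central angle between the endpoints is δ = arccos(p₁·p₂) ≈ 1.607 rad (92.1°). The total great-circle distance is δ·R ≈ 1.607 × 3440 ≈ 5529 nmi, so the target fraction is f = 3800/5529 ≈ 0.687.
Interpolate at f ≈ 0.687 with slerp weights a = sin((1−f)δ)/sin δ ≈ 0.482, b = sin(fδ)/sin δ ≈ 0.894.
p = a·p₁ + b·p₂ ≈ (-0.007, 0.402, -0.915); φ = arcsin(p_z) ≈ -66.26°, λ = atan2(p_y, p_x) ≈ 90.97°.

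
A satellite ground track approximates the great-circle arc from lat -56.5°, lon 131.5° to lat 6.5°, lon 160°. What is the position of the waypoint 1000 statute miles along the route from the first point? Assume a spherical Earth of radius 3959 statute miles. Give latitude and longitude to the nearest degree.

Write both endpoints as unit vectors p₁, p₂ with components (cos φ cos λ, cos φ sin λ, sin φ).
The central angle between the endpoints is δ = arccos(p₁·p₂) ≈ 1.173 rad (67.2°). The total great-circle distance is δ·R ≈ 1.173 × 3959 ≈ 4643 mi, so the target fraction is f = 1000/4643 ≈ 0.215.
Interpolate at f ≈ 0.215 with slerp weights a = sin((1−f)δ)/sin δ ≈ 0.863, b = sin(fδ)/sin δ ≈ 0.271.
p = a·p₁ + b·p₂ ≈ (-0.569, 0.449, -0.689); φ = arcsin(p_z) ≈ -43.56°, λ = atan2(p_y, p_x) ≈ 141.72°.

≈ lat -44°, lon 142°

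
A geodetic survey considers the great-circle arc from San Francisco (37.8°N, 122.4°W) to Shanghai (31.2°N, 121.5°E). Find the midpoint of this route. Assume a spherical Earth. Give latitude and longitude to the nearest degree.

Convert each endpoint to a unit vector on the sphere (x = cos φ cos λ, y = cos φ sin λ, z = sin φ).
The central angle between the endpoints is δ = arccos(p₁·p₂) ≈ 1.551 rad (88.8°).
Interpolate at f = 1/2 with slerp weights a = sin((1−f)δ)/sin δ ≈ 0.700, b = sin(fδ)/sin δ ≈ 0.700.
p = a·p₁ + b·p₂ ≈ (-0.609, 0.044, 0.792); φ = arcsin(p_z) ≈ 52.35°, λ = atan2(p_y, p_x) ≈ 175.91°.

≈ (52°N, 176°E)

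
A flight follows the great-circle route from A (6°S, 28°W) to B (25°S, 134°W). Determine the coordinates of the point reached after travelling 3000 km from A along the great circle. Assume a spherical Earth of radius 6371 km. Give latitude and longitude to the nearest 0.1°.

≈ (17.4°S, 53.0°W)

From cos δ = sin φ₁ sin φ₂ + cos φ₁ cos φ₂ cos Δλ, the central angle is δ ≈ 1.777 rad (101.8°). The total great-circle distance is δ·R ≈ 1.777 × 6371 ≈ 11318 km, so the target fraction is f = 3000/11318 ≈ 0.265.
Interpolate at f ≈ 0.265 with slerp weights a = sin((1−f)δ)/sin δ ≈ 0.986, b = sin(fδ)/sin δ ≈ 0.463.
p = a·p₁ + b·p₂ ≈ (0.574, -0.762, -0.299); φ = arcsin(p_z) ≈ -17.39°, λ = atan2(p_y, p_x) ≈ -53.03°.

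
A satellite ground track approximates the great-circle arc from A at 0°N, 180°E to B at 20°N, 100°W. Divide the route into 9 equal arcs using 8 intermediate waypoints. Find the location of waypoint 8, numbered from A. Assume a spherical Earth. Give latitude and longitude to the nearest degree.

Convert each endpoint to a unit vector on the sphere (x = cos φ cos λ, y = cos φ sin λ, z = sin φ).
The central angle between the endpoints is δ = arccos(p₁·p₂) ≈ 1.407 rad (80.6°).
Interpolate at f = 8/9 with slerp weights a = sin((1−f)δ)/sin δ ≈ 0.158, b = sin(fδ)/sin δ ≈ 0.962.
p = a·p₁ + b·p₂ ≈ (-0.315, -0.890, 0.329); φ = arcsin(p_z) ≈ 19.21°, λ = atan2(p_y, p_x) ≈ -109.47°.

≈ 19°N, 109°W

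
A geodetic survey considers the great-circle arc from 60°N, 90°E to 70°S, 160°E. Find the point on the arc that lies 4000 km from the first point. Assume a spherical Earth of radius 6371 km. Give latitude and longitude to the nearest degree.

≈ 26°N, 109°E

Convert each endpoint to a unit vector on the sphere (x = cos φ cos λ, y = cos φ sin λ, z = sin φ).
The central angle between the endpoints is δ = arccos(p₁·p₂) ≈ 2.427 rad (139.1°). The total great-circle distance is δ·R ≈ 2.427 × 6371 ≈ 15462 km, so the target fraction is f = 4000/15462 ≈ 0.259.
Interpolate at f ≈ 0.259 with slerp weights a = sin((1−f)δ)/sin δ ≈ 1.486, b = sin(fδ)/sin δ ≈ 0.896.
p = a·p₁ + b·p₂ ≈ (-0.288, 0.848, 0.445); φ = arcsin(p_z) ≈ 26.42°, λ = atan2(p_y, p_x) ≈ 108.76°.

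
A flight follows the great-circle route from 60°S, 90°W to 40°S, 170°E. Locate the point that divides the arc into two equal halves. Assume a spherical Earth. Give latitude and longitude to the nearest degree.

≈ 61°S, 154°W

From cos δ = sin φ₁ sin φ₂ + cos φ₁ cos φ₂ cos Δλ, the central angle is δ ≈ 1.059 rad (60.6°).
Interpolate at f = 1/2 with slerp weights a = sin((1−f)δ)/sin δ ≈ 0.579, b = sin(fδ)/sin δ ≈ 0.579.
p = a·p₁ + b·p₂ ≈ (-0.437, -0.213, -0.874); φ = arcsin(p_z) ≈ -60.93°, λ = atan2(p_y, p_x) ≈ -154.06°.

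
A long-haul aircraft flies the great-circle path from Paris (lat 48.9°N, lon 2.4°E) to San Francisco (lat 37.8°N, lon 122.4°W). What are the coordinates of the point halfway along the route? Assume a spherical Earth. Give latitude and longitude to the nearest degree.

≈ lat 64°N, lon 70°W

Convert each endpoint to a unit vector on the sphere (x = cos φ cos λ, y = cos φ sin λ, z = sin φ).
The central angle between the endpoints is δ = arccos(p₁·p₂) ≈ 1.405 rad (80.5°).
Interpolate at f = 1/2 with slerp weights a = sin((1−f)δ)/sin δ ≈ 0.655, b = sin(fδ)/sin δ ≈ 0.655.
p = a·p₁ + b·p₂ ≈ (0.153, -0.419, 0.895); φ = arcsin(p_z) ≈ 63.51°, λ = atan2(p_y, p_x) ≈ -69.95°.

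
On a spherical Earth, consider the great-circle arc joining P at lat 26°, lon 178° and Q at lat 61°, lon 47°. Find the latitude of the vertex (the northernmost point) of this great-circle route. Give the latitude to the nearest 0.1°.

≈ 70.7°

The great circle lies in the plane with unit normal n̂ = (p₁ × p₂)/|p₁ × p₂|.
Here n̂_z ≈ -0.330; the vertex latitude is φ_max = arccos|n̂_z| ≈ 70.7°.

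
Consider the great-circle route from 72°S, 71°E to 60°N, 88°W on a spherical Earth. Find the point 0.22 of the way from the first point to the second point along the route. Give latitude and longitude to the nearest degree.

Convert each endpoint to a unit vector on the sphere (x = cos φ cos λ, y = cos φ sin λ, z = sin φ).
The central angle between the endpoints is δ = arccos(p₁·p₂) ≈ 2.887 rad (165.4°).
Interpolate at f = 0.22 with slerp weights a = sin((1−f)δ)/sin δ ≈ 3.089, b = sin(fδ)/sin δ ≈ 2.360.
p = a·p₁ + b·p₂ ≈ (0.352, -0.277, -0.894); φ = arcsin(p_z) ≈ -63.40°, λ = atan2(p_y, p_x) ≈ -38.18°.

≈ 63°S, 38°W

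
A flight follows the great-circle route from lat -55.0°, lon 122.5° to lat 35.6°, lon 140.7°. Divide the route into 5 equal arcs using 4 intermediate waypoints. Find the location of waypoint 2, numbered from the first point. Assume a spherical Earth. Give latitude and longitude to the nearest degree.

≈ lat -19°, lon 132°

Convert each endpoint to a unit vector on the sphere (x = cos φ cos λ, y = cos φ sin λ, z = sin φ).
The central angle between the endpoints is δ = arccos(p₁·p₂) ≈ 1.605 rad (91.9°).
Interpolate at f = 2/5 with slerp weights a = sin((1−f)δ)/sin δ ≈ 0.821, b = sin(fδ)/sin δ ≈ 0.599.
p = a·p₁ + b·p₂ ≈ (-0.630, 0.706, -0.324); φ = arcsin(p_z) ≈ -18.91°, λ = atan2(p_y, p_x) ≈ 131.75°.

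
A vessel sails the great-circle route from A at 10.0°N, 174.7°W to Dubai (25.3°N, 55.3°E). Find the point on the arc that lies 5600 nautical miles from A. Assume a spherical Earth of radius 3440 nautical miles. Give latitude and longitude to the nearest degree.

Write both endpoints as unit vectors p₁, p₂ with components (cos φ cos λ, cos φ sin λ, sin φ).
The central angle between the endpoints is δ = arccos(p₁·p₂) ≈ 2.092 rad (119.9°). The total great-circle distance is δ·R ≈ 2.092 × 3440 ≈ 7197 nmi, so the target fraction is f = 5600/7197 ≈ 0.778.
Interpolate at f ≈ 0.778 with slerp weights a = sin((1−f)δ)/sin δ ≈ 0.516, b = sin(fδ)/sin δ ≈ 1.151.
p = a·p₁ + b·p₂ ≈ (0.086, 0.809, 0.582); φ = arcsin(p_z) ≈ 35.57°, λ = atan2(p_y, p_x) ≈ 83.92°.

≈ 36°N, 84°E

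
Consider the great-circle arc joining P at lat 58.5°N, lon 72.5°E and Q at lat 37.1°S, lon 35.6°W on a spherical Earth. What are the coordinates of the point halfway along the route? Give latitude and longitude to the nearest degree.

Write both endpoints as unit vectors p₁, p₂ with components (cos φ cos λ, cos φ sin λ, sin φ).
The central angle between the endpoints is δ = arccos(p₁·p₂) ≈ 2.270 rad (130.1°).
Interpolate at f = 1/2 with slerp weights a = sin((1−f)δ)/sin δ ≈ 1.185, b = sin(fδ)/sin δ ≈ 1.185.
p = a·p₁ + b·p₂ ≈ (0.954, 0.040, 0.296); φ = arcsin(p_z) ≈ 17.19°, λ = atan2(p_y, p_x) ≈ 2.42°.

≈ lat 17°N, lon 2°E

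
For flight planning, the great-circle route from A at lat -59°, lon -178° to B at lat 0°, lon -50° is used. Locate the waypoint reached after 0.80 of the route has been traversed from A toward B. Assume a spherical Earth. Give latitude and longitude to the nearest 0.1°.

The haversine formula gives a central angle δ ≈ 1.893 rad (108.5°) between the endpoints.
Interpolate at f = 0.80 with slerp weights a = sin((1−f)δ)/sin δ ≈ 0.390, b = sin(fδ)/sin δ ≈ 1.053.
p = a·p₁ + b·p₂ ≈ (0.476, -0.813, -0.334); φ = arcsin(p_z) ≈ -19.52°, λ = atan2(p_y, p_x) ≈ -59.66°.

≈ lat -19.5°, lon -59.7°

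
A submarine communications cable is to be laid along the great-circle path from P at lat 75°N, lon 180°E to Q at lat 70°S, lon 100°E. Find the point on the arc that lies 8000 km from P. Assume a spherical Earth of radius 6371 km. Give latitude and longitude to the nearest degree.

The haversine formula gives a central angle δ ≈ 2.673 rad (153.2°) between the endpoints. The total great-circle distance is δ·R ≈ 2.673 × 6371 ≈ 17031 km, so the target fraction is f = 8000/17031 ≈ 0.470.
Interpolate at f ≈ 0.470 with slerp weights a = sin((1−f)δ)/sin δ ≈ 2.189, b = sin(fδ)/sin δ ≈ 2.106.
p = a·p₁ + b·p₂ ≈ (-0.692, 0.709, 0.136); φ = arcsin(p_z) ≈ 7.79°, λ = atan2(p_y, p_x) ≈ 134.28°.

≈ lat 8°N, lon 134°E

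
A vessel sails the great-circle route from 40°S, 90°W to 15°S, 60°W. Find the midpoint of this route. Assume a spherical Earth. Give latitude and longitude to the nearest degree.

The haversine formula gives a central angle δ ≈ 0.631 rad (36.2°) between the endpoints.
Interpolate at f = 1/2 with slerp weights a = sin((1−f)δ)/sin δ ≈ 0.526, b = sin(fδ)/sin δ ≈ 0.526.
p = a·p₁ + b·p₂ ≈ (0.254, -0.843, -0.474); φ = arcsin(p_z) ≈ -28.31°, λ = atan2(p_y, p_x) ≈ -73.23°.

≈ 28°S, 73°W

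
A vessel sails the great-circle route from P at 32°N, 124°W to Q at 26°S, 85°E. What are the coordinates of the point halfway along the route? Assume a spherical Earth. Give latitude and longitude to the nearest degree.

≈ 12°N, 154°E

Write both endpoints as unit vectors p₁, p₂ with components (cos φ cos λ, cos φ sin λ, sin φ).
The central angle between the endpoints is δ = arccos(p₁·p₂) ≈ 2.688 rad (154.0°).
Interpolate at f = 1/2 with slerp weights a = sin((1−f)δ)/sin δ ≈ 2.224, b = sin(fδ)/sin δ ≈ 2.224.
p = a·p₁ + b·p₂ ≈ (-0.881, 0.428, 0.204); φ = arcsin(p_z) ≈ 11.75°, λ = atan2(p_y, p_x) ≈ 154.09°.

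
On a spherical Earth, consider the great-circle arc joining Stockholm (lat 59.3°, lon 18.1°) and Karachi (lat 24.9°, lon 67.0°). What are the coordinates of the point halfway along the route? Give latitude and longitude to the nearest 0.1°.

Write both endpoints as unit vectors p₁, p₂ with components (cos φ cos λ, cos φ sin λ, sin φ).
The central angle between the endpoints is δ = arccos(p₁·p₂) ≈ 0.841 rad (48.2°).
Interpolate at f = 1/2 with slerp weights a = sin((1−f)δ)/sin δ ≈ 0.548, b = sin(fδ)/sin δ ≈ 0.548.
p = a·p₁ + b·p₂ ≈ (0.460, 0.544, 0.702); φ = arcsin(p_z) ≈ 44.56°, λ = atan2(p_y, p_x) ≈ 49.80°.

≈ lat 44.6°, lon 49.8°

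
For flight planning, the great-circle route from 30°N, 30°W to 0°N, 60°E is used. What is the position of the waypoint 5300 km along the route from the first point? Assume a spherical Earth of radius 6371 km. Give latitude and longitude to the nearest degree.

Write both endpoints as unit vectors p₁, p₂ with components (cos φ cos λ, cos φ sin λ, sin φ).
The central angle between the endpoints is δ = arccos(p₁·p₂) ≈ 1.571 rad (90.0°). The total great-circle distance is δ·R ≈ 1.571 × 6371 ≈ 10008 km, so the target fraction is f = 5300/10008 ≈ 0.530.
Interpolate at f ≈ 0.530 with slerp weights a = sin((1−f)δ)/sin δ ≈ 0.673, b = sin(fδ)/sin δ ≈ 0.739.
p = a·p₁ + b·p₂ ≈ (0.875, 0.349, 0.337); φ = arcsin(p_z) ≈ 19.68°, λ = atan2(p_y, p_x) ≈ 21.73°.

≈ 20°N, 22°E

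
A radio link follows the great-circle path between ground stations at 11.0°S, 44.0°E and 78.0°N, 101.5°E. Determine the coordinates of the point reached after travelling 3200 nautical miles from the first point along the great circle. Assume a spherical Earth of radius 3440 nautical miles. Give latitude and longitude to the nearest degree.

Convert each endpoint to a unit vector on the sphere (x = cos φ cos λ, y = cos φ sin λ, z = sin φ).
The central angle between the endpoints is δ = arccos(p₁·p₂) ≈ 1.648 rad (94.4°). The total great-circle distance is δ·R ≈ 1.648 × 3440 ≈ 5669 nmi, so the target fraction is f = 3200/5669 ≈ 0.565.
Interpolate at f ≈ 0.565 with slerp weights a = sin((1−f)δ)/sin δ ≈ 0.660, b = sin(fδ)/sin δ ≈ 0.804.
p = a·p₁ + b·p₂ ≈ (0.432, 0.614, 0.661); φ = arcsin(p_z) ≈ 41.36°, λ = atan2(p_y, p_x) ≈ 54.83°.

≈ 41°N, 55°E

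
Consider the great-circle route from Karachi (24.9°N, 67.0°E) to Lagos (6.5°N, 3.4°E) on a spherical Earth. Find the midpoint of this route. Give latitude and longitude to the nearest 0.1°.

Convert each endpoint to a unit vector on the sphere (x = cos φ cos λ, y = cos φ sin λ, z = sin φ).
The central angle between the endpoints is δ = arccos(p₁·p₂) ≈ 1.106 rad (63.4°).
Interpolate at f = 1/2 with slerp weights a = sin((1−f)δ)/sin δ ≈ 0.588, b = sin(fδ)/sin δ ≈ 0.588.
p = a·p₁ + b·p₂ ≈ (0.791, 0.525, 0.314); φ = arcsin(p_z) ≈ 18.29°, λ = atan2(p_y, p_x) ≈ 33.58°.

≈ 18.3°N, 33.6°E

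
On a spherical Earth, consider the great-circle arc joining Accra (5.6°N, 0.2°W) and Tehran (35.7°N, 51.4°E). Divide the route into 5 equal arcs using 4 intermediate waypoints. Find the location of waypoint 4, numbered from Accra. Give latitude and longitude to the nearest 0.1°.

≈ (31.3°N, 39.1°E)

The haversine formula gives a central angle δ ≈ 0.978 rad (56.0°) between the endpoints.
Interpolate at f = 4/5 with slerp weights a = sin((1−f)δ)/sin δ ≈ 0.234, b = sin(fδ)/sin δ ≈ 0.850.
p = a·p₁ + b·p₂ ≈ (0.664, 0.539, 0.519); φ = arcsin(p_z) ≈ 31.26°, λ = atan2(p_y, p_x) ≈ 39.06°.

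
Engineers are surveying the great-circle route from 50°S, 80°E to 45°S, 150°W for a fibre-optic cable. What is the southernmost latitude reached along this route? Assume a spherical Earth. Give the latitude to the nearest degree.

≈ 69°S

The great circle lies in the plane with unit normal n̂ = (p₁ × p₂)/|p₁ × p₂|.
Here n̂_z ≈ +0.360; the vertex latitude is φ_max = arccos|n̂_z| ≈ 68.9°.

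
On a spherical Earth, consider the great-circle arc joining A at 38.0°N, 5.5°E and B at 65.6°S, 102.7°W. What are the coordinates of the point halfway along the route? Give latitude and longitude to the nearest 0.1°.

≈ 21.0°S, 25.3°W

The haversine formula gives a central angle δ ≈ 2.295 rad (131.5°) between the endpoints.
Interpolate at f = 1/2 with slerp weights a = sin((1−f)δ)/sin δ ≈ 1.217, b = sin(fδ)/sin δ ≈ 1.217.
p = a·p₁ + b·p₂ ≈ (0.844, -0.398, -0.359); φ = arcsin(p_z) ≈ -21.04°, λ = atan2(p_y, p_x) ≈ -25.27°.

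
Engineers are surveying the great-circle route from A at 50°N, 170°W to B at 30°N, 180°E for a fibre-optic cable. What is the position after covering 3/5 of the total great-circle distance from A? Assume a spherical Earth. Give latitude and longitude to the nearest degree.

≈ 38°N, 177°W

Write both endpoints as unit vectors p₁, p₂ with components (cos φ cos λ, cos φ sin λ, sin φ).
The central angle between the endpoints is δ = arccos(p₁·p₂) ≈ 0.373 rad (21.4°).
Interpolate at f = 3/5 with slerp weights a = sin((1−f)δ)/sin δ ≈ 0.408, b = sin(fδ)/sin δ ≈ 0.609.
p = a·p₁ + b·p₂ ≈ (-0.786, -0.046, 0.617); φ = arcsin(p_z) ≈ 38.10°, λ = atan2(p_y, p_x) ≈ -176.68°.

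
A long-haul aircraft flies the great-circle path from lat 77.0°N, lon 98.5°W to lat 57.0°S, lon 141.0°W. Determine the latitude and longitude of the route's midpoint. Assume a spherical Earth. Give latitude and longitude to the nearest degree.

≈ lat 11°N, lon 129°W

From cos δ = sin φ₁ sin φ₂ + cos φ₁ cos φ₂ cos Δλ, the central angle is δ ≈ 2.385 rad (136.6°).
Interpolate at f = 1/2 with slerp weights a = sin((1−f)δ)/sin δ ≈ 1.353, b = sin(fδ)/sin δ ≈ 1.353.
p = a·p₁ + b·p₂ ≈ (-0.618, -0.765, 0.184); φ = arcsin(p_z) ≈ 10.58°, λ = atan2(p_y, p_x) ≈ -128.93°.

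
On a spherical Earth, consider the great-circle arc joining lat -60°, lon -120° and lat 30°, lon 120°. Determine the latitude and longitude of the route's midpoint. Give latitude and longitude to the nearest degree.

Convert each endpoint to a unit vector on the sphere (x = cos φ cos λ, y = cos φ sin λ, z = sin φ).
The central angle between the endpoints is δ = arccos(p₁·p₂) ≈ 2.278 rad (130.5°).
Interpolate at f = 1/2 with slerp weights a = sin((1−f)δ)/sin δ ≈ 1.194, b = sin(fδ)/sin δ ≈ 1.194.
p = a·p₁ + b·p₂ ≈ (-0.816, 0.379, -0.437); φ = arcsin(p_z) ≈ -25.92°, λ = atan2(p_y, p_x) ≈ 155.10°.

≈ lat -26°, lon 155°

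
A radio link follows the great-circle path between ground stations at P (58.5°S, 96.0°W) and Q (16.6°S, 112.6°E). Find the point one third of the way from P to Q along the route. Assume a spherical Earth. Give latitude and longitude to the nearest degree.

≈ (75°S, 177°E)

Convert each endpoint to a unit vector on the sphere (x = cos φ cos λ, y = cos φ sin λ, z = sin φ).
The central angle between the endpoints is δ = arccos(p₁·p₂) ≈ 1.768 rad (101.3°).
Interpolate at f = 1/3 with slerp weights a = sin((1−f)δ)/sin δ ≈ 0.942, b = sin(fδ)/sin δ ≈ 0.567.
p = a·p₁ + b·p₂ ≈ (-0.260, 0.012, -0.965); φ = arcsin(p_z) ≈ -74.90°, λ = atan2(p_y, p_x) ≈ 177.41°.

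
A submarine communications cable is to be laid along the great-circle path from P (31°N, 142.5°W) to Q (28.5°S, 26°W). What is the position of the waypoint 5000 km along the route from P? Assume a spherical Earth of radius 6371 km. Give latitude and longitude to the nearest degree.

≈ (12°N, 98°W)

From cos δ = sin φ₁ sin φ₂ + cos φ₁ cos φ₂ cos Δλ, the central angle is δ ≈ 2.192 rad (125.6°). The total great-circle distance is δ·R ≈ 2.192 × 6371 ≈ 13964 km, so the target fraction is f = 5000/13964 ≈ 0.358.
Interpolate at f ≈ 0.358 with slerp weights a = sin((1−f)δ)/sin δ ≈ 1.213, b = sin(fδ)/sin δ ≈ 0.869.
p = a·p₁ + b·p₂ ≈ (-0.139, -0.968, 0.210); φ = arcsin(p_z) ≈ 12.13°, λ = atan2(p_y, p_x) ≈ -98.15°.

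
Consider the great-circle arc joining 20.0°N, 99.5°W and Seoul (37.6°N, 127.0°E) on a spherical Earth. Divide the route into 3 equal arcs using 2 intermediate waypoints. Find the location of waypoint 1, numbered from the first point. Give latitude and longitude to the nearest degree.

Write both endpoints as unit vectors p₁, p₂ with components (cos φ cos λ, cos φ sin λ, sin φ).
The central angle between the endpoints is δ = arccos(p₁·p₂) ≈ 1.879 rad (107.7°).
Interpolate at f = 1/3 with slerp weights a = sin((1−f)δ)/sin δ ≈ 0.997, b = sin(fδ)/sin δ ≈ 0.615.
p = a·p₁ + b·p₂ ≈ (-0.448, -0.535, 0.716); φ = arcsin(p_z) ≈ 45.77°, λ = atan2(p_y, p_x) ≈ -129.96°.

≈ 46°N, 130°W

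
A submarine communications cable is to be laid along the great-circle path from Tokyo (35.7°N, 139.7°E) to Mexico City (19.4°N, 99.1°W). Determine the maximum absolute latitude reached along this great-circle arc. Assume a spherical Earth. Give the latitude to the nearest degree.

≈ 48°N

The great circle lies in the plane with unit normal n̂ = (p₁ × p₂)/|p₁ × p₂|.
Here n̂_z ≈ +0.669; the vertex latitude is φ_max = arccos|n̂_z| ≈ 48.0°.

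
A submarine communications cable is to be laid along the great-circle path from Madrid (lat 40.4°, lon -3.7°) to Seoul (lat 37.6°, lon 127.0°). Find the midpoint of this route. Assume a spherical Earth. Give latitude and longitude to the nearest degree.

≈ lat 63°, lon 64°

Write both endpoints as unit vectors p₁, p₂ with components (cos φ cos λ, cos φ sin λ, sin φ).
The central angle between the endpoints is δ = arccos(p₁·p₂) ≈ 1.569 rad (89.9°).
Interpolate at f = 1/2 with slerp weights a = sin((1−f)δ)/sin δ ≈ 0.706, b = sin(fδ)/sin δ ≈ 0.706.
p = a·p₁ + b·p₂ ≈ (0.200, 0.412, 0.889); φ = arcsin(p_z) ≈ 62.73°, λ = atan2(p_y, p_x) ≈ 64.12°.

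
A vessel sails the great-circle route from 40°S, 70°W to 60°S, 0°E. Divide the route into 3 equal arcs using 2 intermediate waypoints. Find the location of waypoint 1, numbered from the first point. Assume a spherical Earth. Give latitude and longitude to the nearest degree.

Convert each endpoint to a unit vector on the sphere (x = cos φ cos λ, y = cos φ sin λ, z = sin φ).
The central angle between the endpoints is δ = arccos(p₁·p₂) ≈ 0.813 rad (46.6°).
Interpolate at f = 1/3 with slerp weights a = sin((1−f)δ)/sin δ ≈ 0.710, b = sin(fδ)/sin δ ≈ 0.369.
p = a·p₁ + b·p₂ ≈ (0.370, -0.511, -0.776); φ = arcsin(p_z) ≈ -50.86°, λ = atan2(p_y, p_x) ≈ -54.08°.

≈ 51°S, 54°W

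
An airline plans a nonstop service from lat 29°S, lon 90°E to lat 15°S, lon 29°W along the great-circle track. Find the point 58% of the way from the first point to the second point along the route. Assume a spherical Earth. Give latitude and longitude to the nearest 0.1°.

≈ lat 36.4°S, lon 15.3°E

Convert each endpoint to a unit vector on the sphere (x = cos φ cos λ, y = cos φ sin λ, z = sin φ).
The central angle between the endpoints is δ = arccos(p₁·p₂) ≈ 1.859 rad (106.5°).
Interpolate at f = 0.58 with slerp weights a = sin((1−f)δ)/sin δ ≈ 0.734, b = sin(fδ)/sin δ ≈ 0.919.
p = a·p₁ + b·p₂ ≈ (0.776, 0.212, -0.594); φ = arcsin(p_z) ≈ -36.42°, λ = atan2(p_y, p_x) ≈ 15.25°.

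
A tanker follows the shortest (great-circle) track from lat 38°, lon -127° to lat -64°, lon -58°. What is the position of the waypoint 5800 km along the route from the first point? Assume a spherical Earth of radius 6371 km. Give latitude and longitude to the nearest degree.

Write both endpoints as unit vectors p₁, p₂ with components (cos φ cos λ, cos φ sin λ, sin φ).
The central angle between the endpoints is δ = arccos(p₁·p₂) ≈ 2.015 rad (115.4°). The total great-circle distance is δ·R ≈ 2.015 × 6371 ≈ 12836 km, so the target fraction is f = 5800/12836 ≈ 0.452.
Interpolate at f ≈ 0.452 with slerp weights a = sin((1−f)δ)/sin δ ≈ 0.989, b = sin(fδ)/sin δ ≈ 0.875.
p = a·p₁ + b·p₂ ≈ (-0.266, -0.948, -0.177); φ = arcsin(p_z) ≈ -10.20°, λ = atan2(p_y, p_x) ≈ -105.68°.

≈ lat -10°, lon -106°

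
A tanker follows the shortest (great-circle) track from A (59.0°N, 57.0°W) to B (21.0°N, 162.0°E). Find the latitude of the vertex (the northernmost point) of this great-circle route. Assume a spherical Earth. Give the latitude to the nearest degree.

The great circle lies in the plane with unit normal n̂ = (p₁ × p₂)/|p₁ × p₂|.
Here n̂_z ≈ -0.303; the vertex latitude is φ_max = arccos|n̂_z| ≈ 72.3°.

≈ 72°N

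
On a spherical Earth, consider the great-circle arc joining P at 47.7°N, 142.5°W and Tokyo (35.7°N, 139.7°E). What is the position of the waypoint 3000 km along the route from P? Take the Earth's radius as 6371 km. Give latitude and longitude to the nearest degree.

From cos δ = sin φ₁ sin φ₂ + cos φ₁ cos φ₂ cos Δλ, the central angle is δ ≈ 0.992 rad (56.8°). The total great-circle distance is δ·R ≈ 0.992 × 6371 ≈ 6319 km, so the target fraction is f = 3000/6319 ≈ 0.475.
Interpolate at f ≈ 0.475 with slerp weights a = sin((1−f)δ)/sin δ ≈ 0.595, b = sin(fδ)/sin δ ≈ 0.542.
p = a·p₁ + b·p₂ ≈ (-0.653, 0.041, 0.756); φ = arcsin(p_z) ≈ 49.12°, λ = atan2(p_y, p_x) ≈ 176.40°.

≈ 49°N, 176°E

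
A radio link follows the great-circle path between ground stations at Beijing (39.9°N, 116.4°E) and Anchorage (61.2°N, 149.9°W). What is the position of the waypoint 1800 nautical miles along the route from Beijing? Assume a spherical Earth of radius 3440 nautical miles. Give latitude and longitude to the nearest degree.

Convert each endpoint to a unit vector on the sphere (x = cos φ cos λ, y = cos φ sin λ, z = sin φ).
The central angle between the endpoints is δ = arccos(p₁·p₂) ≈ 1.002 rad (57.4°). The total great-circle distance is δ·R ≈ 1.002 × 3440 ≈ 3448 nmi, so the target fraction is f = 1800/3448 ≈ 0.522.
Interpolate at f ≈ 0.522 with slerp weights a = sin((1−f)δ)/sin δ ≈ 0.547, b = sin(fδ)/sin δ ≈ 0.593.
p = a·p₁ + b·p₂ ≈ (-0.434, 0.233, 0.870); φ = arcsin(p_z) ≈ 60.52°, λ = atan2(p_y, p_x) ≈ 151.79°.

≈ 61°N, 152°E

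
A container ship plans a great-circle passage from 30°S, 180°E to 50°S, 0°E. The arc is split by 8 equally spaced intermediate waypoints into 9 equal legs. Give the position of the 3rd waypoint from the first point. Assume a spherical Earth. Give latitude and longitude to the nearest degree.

≈ 63°S, 180°E

Convert each endpoint to a unit vector on the sphere (x = cos φ cos λ, y = cos φ sin λ, z = sin φ).
The central angle between the endpoints is δ = arccos(p₁·p₂) ≈ 1.745 rad (100.0°).
Interpolate at f = 3/9 with slerp weights a = sin((1−f)δ)/sin δ ≈ 0.932, b = sin(fδ)/sin δ ≈ 0.558.
p = a·p₁ + b·p₂ ≈ (-0.449, -0.000, -0.894); φ = arcsin(p_z) ≈ -63.33°, λ = atan2(p_y, p_x) ≈ -180.00°.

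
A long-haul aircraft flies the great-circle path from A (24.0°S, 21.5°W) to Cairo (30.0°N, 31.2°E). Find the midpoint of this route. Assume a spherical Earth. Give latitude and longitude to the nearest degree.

≈ (3°N, 4°E)

Write both endpoints as unit vectors p₁, p₂ with components (cos φ cos λ, cos φ sin λ, sin φ).
The central angle between the endpoints is δ = arccos(p₁·p₂) ≈ 1.291 rad (74.0°).
Interpolate at f = 1/2 with slerp weights a = sin((1−f)δ)/sin δ ≈ 0.626, b = sin(fδ)/sin δ ≈ 0.626.
p = a·p₁ + b·p₂ ≈ (0.996, 0.071, 0.058); φ = arcsin(p_z) ≈ 3.35°, λ = atan2(p_y, p_x) ≈ 4.09°.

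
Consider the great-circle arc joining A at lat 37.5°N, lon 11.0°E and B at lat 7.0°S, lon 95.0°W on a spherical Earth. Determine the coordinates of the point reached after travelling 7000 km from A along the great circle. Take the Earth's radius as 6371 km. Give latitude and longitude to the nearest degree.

Convert each endpoint to a unit vector on the sphere (x = cos φ cos λ, y = cos φ sin λ, z = sin φ).
The central angle between the endpoints is δ = arccos(p₁·p₂) ≈ 1.866 rad (106.9°). The total great-circle distance is δ·R ≈ 1.866 × 6371 ≈ 11890 km, so the target fraction is f = 7000/11890 ≈ 0.589.
Interpolate at f ≈ 0.589 with slerp weights a = sin((1−f)δ)/sin δ ≈ 0.726, b = sin(fδ)/sin δ ≈ 0.931.
p = a·p₁ + b·p₂ ≈ (0.485, -0.811, 0.328); φ = arcsin(p_z) ≈ 19.17°, λ = atan2(p_y, p_x) ≈ -59.12°.

≈ lat 19°N, lon 59°W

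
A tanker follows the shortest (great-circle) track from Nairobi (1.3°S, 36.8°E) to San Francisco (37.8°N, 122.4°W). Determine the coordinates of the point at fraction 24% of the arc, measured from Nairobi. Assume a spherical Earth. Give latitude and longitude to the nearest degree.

≈ 29°N, 21°E

Write both endpoints as unit vectors p₁, p₂ with components (cos φ cos λ, cos φ sin λ, sin φ).
The central angle between the endpoints is δ = arccos(p₁·p₂) ≈ 2.422 rad (138.8°).
Interpolate at f = 0.24 with slerp weights a = sin((1−f)δ)/sin δ ≈ 1.463, b = sin(fδ)/sin δ ≈ 0.834.
p = a·p₁ + b·p₂ ≈ (0.818, 0.320, 0.478); φ = arcsin(p_z) ≈ 28.54°, λ = atan2(p_y, p_x) ≈ 21.36°.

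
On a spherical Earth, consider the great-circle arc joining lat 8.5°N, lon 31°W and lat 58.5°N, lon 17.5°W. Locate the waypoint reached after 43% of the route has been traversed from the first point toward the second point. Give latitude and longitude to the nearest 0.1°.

≈ lat 30.2°N, lon 27.1°W

Convert each endpoint to a unit vector on the sphere (x = cos φ cos λ, y = cos φ sin λ, z = sin φ).
The central angle between the endpoints is δ = arccos(p₁·p₂) ≈ 0.891 rad (51.1°).
Interpolate at f = 0.43 with slerp weights a = sin((1−f)δ)/sin δ ≈ 0.625, b = sin(fδ)/sin δ ≈ 0.481.
p = a·p₁ + b·p₂ ≈ (0.770, -0.394, 0.502); φ = arcsin(p_z) ≈ 30.15°, λ = atan2(p_y, p_x) ≈ -27.11°.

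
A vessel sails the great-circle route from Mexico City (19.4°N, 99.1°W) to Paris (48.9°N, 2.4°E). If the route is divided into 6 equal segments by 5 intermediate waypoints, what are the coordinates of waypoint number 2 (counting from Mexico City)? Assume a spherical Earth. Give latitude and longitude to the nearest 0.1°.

The haversine formula gives a central angle δ ≈ 1.444 rad (82.7°) between the endpoints.
Interpolate at f = 2/6 with slerp weights a = sin((1−f)δ)/sin δ ≈ 0.827, b = sin(fδ)/sin δ ≈ 0.467.
p = a·p₁ + b·p₂ ≈ (0.183, -0.758, 0.626); φ = arcsin(p_z) ≈ 38.79°, λ = atan2(p_y, p_x) ≈ -76.42°.

≈ (38.8°N, 76.4°W)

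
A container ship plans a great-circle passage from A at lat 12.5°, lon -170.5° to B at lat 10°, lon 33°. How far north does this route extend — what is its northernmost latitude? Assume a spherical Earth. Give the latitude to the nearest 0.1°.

≈ 44.3°

The great circle lies in the plane with unit normal n̂ = (p₁ × p₂)/|p₁ × p₂|.
Here n̂_z ≈ -0.715; the vertex latitude is φ_max = arccos|n̂_z| ≈ 44.3°.
Check via Clairaut: cos φ_max = |cos φ₁| · sin C = cos(12.5°)·sin(47.1°) ≈ 0.715, again giving ≈ 44.3°.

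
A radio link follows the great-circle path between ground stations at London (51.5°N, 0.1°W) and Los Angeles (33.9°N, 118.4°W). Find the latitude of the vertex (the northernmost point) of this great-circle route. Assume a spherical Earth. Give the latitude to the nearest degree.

≈ 62°N

The great circle lies in the plane with unit normal n̂ = (p₁ × p₂)/|p₁ × p₂|.
Here n̂_z ≈ -0.464; the vertex latitude is φ_max = arccos|n̂_z| ≈ 62.4°.
Check via Clairaut: cos φ_max = |cos φ₁| · sin C = cos(51.5°)·sin(48.1°) ≈ 0.464, again giving ≈ 62.4°.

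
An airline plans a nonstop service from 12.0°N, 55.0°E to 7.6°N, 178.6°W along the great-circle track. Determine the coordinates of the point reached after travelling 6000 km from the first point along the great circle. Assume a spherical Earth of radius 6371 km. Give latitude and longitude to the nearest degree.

Write both endpoints as unit vectors p₁, p₂ with components (cos φ cos λ, cos φ sin λ, sin φ).
The central angle between the endpoints is δ = arccos(p₁·p₂) ≈ 2.151 rad (123.2°). The total great-circle distance is δ·R ≈ 2.151 × 6371 ≈ 13701 km, so the target fraction is f = 6000/13701 ≈ 0.438.
Interpolate at f ≈ 0.438 with slerp weights a = sin((1−f)δ)/sin δ ≈ 1.118, b = sin(fδ)/sin δ ≈ 0.967.
p = a·p₁ + b·p₂ ≈ (-0.331, 0.872, 0.360); φ = arcsin(p_z) ≈ 21.12°, λ = atan2(p_y, p_x) ≈ 110.76°.

≈ 21°N, 111°E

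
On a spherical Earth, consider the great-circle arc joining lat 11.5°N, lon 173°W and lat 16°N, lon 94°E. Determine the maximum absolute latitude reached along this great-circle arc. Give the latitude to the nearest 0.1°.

The great circle lies in the plane with unit normal n̂ = (p₁ × p₂)/|p₁ × p₂|.
Here n̂_z ≈ -0.941; the vertex latitude is φ_max = arccos|n̂_z| ≈ 19.8°.

≈ 19.8°N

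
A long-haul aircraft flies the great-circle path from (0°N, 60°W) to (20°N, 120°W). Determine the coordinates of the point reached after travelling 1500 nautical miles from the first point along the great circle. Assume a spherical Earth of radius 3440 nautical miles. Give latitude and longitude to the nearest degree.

Write both endpoints as unit vectors p₁, p₂ with components (cos φ cos λ, cos φ sin λ, sin φ).
The central angle between the endpoints is δ = arccos(p₁·p₂) ≈ 1.082 rad (62.0°). The total great-circle distance is δ·R ≈ 1.082 × 3440 ≈ 3721 nmi, so the target fraction is f = 1500/3721 ≈ 0.403.
Interpolate at f ≈ 0.403 with slerp weights a = sin((1−f)δ)/sin δ ≈ 0.682, b = sin(fδ)/sin δ ≈ 0.478.
p = a·p₁ + b·p₂ ≈ (0.116, -0.980, 0.164); φ = arcsin(p_z) ≈ 9.42°, λ = atan2(p_y, p_x) ≈ -83.25°.

≈ (9°N, 83°W)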